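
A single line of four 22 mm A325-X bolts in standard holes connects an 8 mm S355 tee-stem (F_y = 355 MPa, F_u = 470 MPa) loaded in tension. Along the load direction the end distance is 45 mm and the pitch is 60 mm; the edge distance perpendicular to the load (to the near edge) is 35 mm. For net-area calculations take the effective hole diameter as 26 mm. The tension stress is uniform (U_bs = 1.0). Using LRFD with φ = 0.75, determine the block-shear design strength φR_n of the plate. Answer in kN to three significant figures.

289 kN

Shear plane L_v = 45 + 3·60 = 225 mm; A_gv = 225 × 8 = 1800 mm².
A_nv = (225 − 3.5·26) × 8 = 1072 mm².
A_nt = (35 − 0.5·26) × 8 = 176 mm².
0.6 F_u A_nv = 302.3 kN; 0.6 F_y A_gv = 383.4 kN → shear rupture governs the shear term.
R_n = 302.3 + 1.0 × 470 × 176 / 1000 = 385 kN.
Design strength φR_n = 0.75 × 385 = 289 kN.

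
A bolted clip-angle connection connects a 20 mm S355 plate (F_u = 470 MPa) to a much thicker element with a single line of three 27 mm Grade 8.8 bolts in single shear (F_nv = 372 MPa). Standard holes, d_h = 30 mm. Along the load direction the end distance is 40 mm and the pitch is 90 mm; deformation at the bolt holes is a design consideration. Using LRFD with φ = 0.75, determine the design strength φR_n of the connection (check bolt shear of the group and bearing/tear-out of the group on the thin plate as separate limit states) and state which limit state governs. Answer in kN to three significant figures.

479 kN (bolt shear governs)

Bolt shear: A_b = π·27²/4 = 572.6 mm²; R_n = 372 × 572.6 × 3 × 1 / 1000 = 639 kN → 0.75 × 639 = 479 kN.
Bearing (1.2 l_c t F_u ≤ 2.4 d t F_u): upper limit = 2.4·27·20·470 / 1000 = 609.1 kN.
  Edge l_c = 40 − 30/2 = 25 → r_n = 282 kN; interior l_c = 90 − 30 = 60 → r_n = 609.1 kN.
  R_n,bearing = 1·282 + 2·609.1 = 1500 kN → 0.75 × 1500 = 1130 kN.
Bolt shear governs: 479 kN.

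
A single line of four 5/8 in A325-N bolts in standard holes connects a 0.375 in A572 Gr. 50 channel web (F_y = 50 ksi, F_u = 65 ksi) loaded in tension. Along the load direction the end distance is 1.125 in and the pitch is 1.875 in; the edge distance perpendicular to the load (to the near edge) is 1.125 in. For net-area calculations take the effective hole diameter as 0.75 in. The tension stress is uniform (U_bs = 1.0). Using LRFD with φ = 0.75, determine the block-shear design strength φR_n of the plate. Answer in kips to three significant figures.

Shear plane L_v = 1.125 + 3·1.875 = 6.75 in; A_gv = 6.75 × 0.375 = 2.531 in².
A_nv = (6.75 − 3.5·0.75) × 0.375 = 1.547 in².
A_nt = (1.125 − 0.5·0.75) × 0.375 = 0.2812 in².
0.6 F_u A_nv = 60.33 kips; 0.6 F_y A_gv = 75.94 kips → shear rupture governs the shear term.
R_n = 60.33 + 1.0 × 65 × 0.2812 = 78.61 kips.
Design strength φR_n = 0.75 × 78.61 = 59 kips.

59 kips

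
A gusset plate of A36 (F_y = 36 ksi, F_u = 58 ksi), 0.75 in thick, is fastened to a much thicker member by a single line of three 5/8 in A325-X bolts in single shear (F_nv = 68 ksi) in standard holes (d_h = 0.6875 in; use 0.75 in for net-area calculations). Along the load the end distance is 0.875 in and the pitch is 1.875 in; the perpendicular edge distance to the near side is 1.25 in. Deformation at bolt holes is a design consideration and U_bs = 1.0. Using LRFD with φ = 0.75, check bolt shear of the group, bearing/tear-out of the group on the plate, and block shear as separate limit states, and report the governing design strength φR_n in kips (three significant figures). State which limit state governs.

46.9 kips (bolt shear governs)

Bolt shear: A_b = π·0.625²/4 = 0.3068 in²; R_n = 68 × 0.3068 × 3 × 1 = 62.59 kips → 0.75 × 62.59 = 46.9 kips.
Bearing: edge l_c = 0.5312, r_n = 27.73 kips; interior l_c = 1.188, r_n = 61.99 kips; R_n = 27.73 + 2·61.99 = 151.7 kips → 114 kips.
Block shear: A_gv = 3.469, A_nv = 2.062, A_nt = 0.6562 in²; R_n = min(0.6F_uA_nv, 0.6F_yA_gv) + U_bs·F_u·A_nt = 109.8 kips → 82.4 kips.
Bolt shear governs: 46.9 kips.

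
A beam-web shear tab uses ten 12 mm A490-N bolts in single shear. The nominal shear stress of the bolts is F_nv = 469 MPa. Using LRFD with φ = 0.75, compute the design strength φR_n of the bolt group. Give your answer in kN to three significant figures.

A_b = π × 12² / 4 = 113.1 mm².
R_n = F_nv · A_b · n · n_s = 469 × 113.1 × 10 × 1 / 1000 = 530.4 kN.
Design strength φR_n = 0.75 × 530.4 = 398 kN.

398 kN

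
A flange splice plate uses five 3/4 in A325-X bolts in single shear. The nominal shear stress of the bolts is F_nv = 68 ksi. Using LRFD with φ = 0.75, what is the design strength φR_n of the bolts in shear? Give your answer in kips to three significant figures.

A_b = π × 0.75² / 4 = 0.4418 in².
R_n = F_nv · A_b · n · n_s = 68 × 0.4418 × 5 × 1 = 150.2 kips.
Design strength φR_n = 0.75 × 150.2 = 113 kips.

113 kips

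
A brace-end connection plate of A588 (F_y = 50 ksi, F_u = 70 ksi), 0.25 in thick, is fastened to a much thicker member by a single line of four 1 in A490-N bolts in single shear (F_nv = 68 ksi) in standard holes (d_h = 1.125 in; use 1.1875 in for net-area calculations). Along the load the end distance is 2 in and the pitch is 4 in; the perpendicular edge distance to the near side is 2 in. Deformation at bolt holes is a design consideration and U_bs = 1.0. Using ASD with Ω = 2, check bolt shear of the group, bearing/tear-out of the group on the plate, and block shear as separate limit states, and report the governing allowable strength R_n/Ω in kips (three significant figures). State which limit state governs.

64 kips (block shear governs)

Bolt shear: A_b = π·1²/4 = 0.7854 in²; R_n = 68 × 0.7854 × 4 × 1 = 213.6 kips → 213.6 / 2 = 107 kips.
Bearing: edge l_c = 1.438, r_n = 30.19 kips; interior l_c = 2.875, r_n = 42 kips; R_n = 30.19 + 3·42 = 156.2 kips → 78.1 kips.
Block shear: A_gv = 3.5, A_nv = 2.461, A_nt = 0.3516 in²; R_n = min(0.6F_uA_nv, 0.6F_yA_gv) + U_bs·F_u·A_nt = 128 kips → 64 kips.
Block shear governs: 64 kips.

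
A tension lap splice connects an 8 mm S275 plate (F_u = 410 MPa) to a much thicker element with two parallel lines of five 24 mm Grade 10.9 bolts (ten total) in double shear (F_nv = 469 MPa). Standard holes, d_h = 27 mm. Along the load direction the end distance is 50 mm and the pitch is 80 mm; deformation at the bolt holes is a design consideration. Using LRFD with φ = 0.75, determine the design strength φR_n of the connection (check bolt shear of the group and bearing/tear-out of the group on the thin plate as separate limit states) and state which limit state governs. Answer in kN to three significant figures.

Bolt shear: A_b = π·24²/4 = 452.4 mm²; R_n = 469 × 452.4 × 10 × 2 / 1000 = 4243 kN → 0.75 × 4243 = 3180 kN.
Bearing (1.2 l_c t F_u ≤ 2.4 d t F_u): upper limit = 2.4·24·8·410 / 1000 = 188.9 kN.
  Edge l_c = 50 − 27/2 = 36.5 → r_n = 143.7 kN; interior l_c = 80 − 27 = 53 → r_n = 188.9 kN.
  R_n,bearing = 2·143.7 + 8·188.9 = 1799 kN → 0.75 × 1799 = 1350 kN.
Bearing governs: 1350 kN.

1350 kN (bearing governs)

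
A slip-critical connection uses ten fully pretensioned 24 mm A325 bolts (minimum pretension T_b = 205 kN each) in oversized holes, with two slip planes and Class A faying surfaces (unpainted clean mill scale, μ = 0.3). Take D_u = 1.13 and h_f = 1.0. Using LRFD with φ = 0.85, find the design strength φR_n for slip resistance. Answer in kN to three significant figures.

1180 kN

R_n = μ · D_u · h_f · T_b · n_s · n_b = 0.3 × 1.13 × 1.0 × 205 × 2 × 10 = 1390 kN.
Design strength φR_n = 0.85 × 1390 = 1180 kN.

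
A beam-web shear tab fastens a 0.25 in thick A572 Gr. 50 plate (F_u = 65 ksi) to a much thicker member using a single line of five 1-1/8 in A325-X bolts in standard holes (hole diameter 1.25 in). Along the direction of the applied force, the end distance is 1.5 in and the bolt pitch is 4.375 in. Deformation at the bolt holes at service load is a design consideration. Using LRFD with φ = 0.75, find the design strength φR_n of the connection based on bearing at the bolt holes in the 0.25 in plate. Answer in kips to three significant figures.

Per bolt r_n = 1.2 l_c t F_u ≤ 2.4 d t F_u; upper limit = 2.4 × 1.125 × 0.25 × 65 = 43.87 kips.
Edge bolt: l_c = 1.5 − 1.25/2 = 0.875 in → 1.2 × 0.875 × 0.25 × 65 = 17.06 → r_n = 17.06 kips.
Interior bolts: l_c = 4.375 − 1.25 = 3.125 in → 1.2 × 3.125 × 0.25 × 65 = 60.94 → r_n = 43.87 kips.
R_n = 1 × 17.06 + 4 × 43.87 = 192.6 kips.
Design strength φR_n = 0.75 × 192.6 = 144 kips.

144 kips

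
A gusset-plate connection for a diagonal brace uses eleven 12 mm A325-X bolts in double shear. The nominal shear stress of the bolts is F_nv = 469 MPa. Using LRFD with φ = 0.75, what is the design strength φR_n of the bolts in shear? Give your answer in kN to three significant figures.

A_b = π × 12² / 4 = 113.1 mm².
R_n = F_nv · A_b · n · n_s = 469 × 113.1 × 11 × 2 / 1000 = 1167 kN.
Design strength φR_n = 0.75 × 1167 = 875 kN.

875 kN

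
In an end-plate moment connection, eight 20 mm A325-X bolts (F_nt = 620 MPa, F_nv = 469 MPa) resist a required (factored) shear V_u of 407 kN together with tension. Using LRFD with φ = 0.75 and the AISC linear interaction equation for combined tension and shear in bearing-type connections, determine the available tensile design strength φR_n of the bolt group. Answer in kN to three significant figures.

981 kN

A_b = π·20²/4 = 314.2 mm²; f_rv = 407 × 1000 / (8 × 314.2) = 161.9 MPa.
F'_nt = 1.3 F_nt − (F_nt / φF_nv) f_rv = 1.3·620 − (620/(0.75·469))·161.9 = 520.6 MPa, capped at F_nt → F'_nt = 520.6 MPa.
R_n = F'_nt · A_b · n = 520.6 × 314.2 × 8 / 1000 = 1308 kN.
Design strength φR_n = 0.75 × 1308 = 981 kN.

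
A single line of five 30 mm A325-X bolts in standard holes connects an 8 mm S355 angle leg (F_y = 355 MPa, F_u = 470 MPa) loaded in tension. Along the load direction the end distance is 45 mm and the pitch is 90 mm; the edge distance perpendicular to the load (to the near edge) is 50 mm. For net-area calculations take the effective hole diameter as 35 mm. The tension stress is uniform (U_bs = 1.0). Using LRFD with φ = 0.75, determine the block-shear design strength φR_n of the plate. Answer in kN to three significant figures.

Shear plane L_v = 45 + 4·90 = 405 mm; A_gv = 405 × 8 = 3240 mm².
A_nv = (405 − 4.5·35) × 8 = 1980 mm².
A_nt = (50 − 0.5·35) × 8 = 260 mm².
0.6 F_u A_nv = 558.4 kN; 0.6 F_y A_gv = 690.1 kN → shear rupture governs the shear term.
R_n = 558.4 + 1.0 × 470 × 260 / 1000 = 680.6 kN.
Design strength φR_n = 0.75 × 680.6 = 510 kN.

510 kN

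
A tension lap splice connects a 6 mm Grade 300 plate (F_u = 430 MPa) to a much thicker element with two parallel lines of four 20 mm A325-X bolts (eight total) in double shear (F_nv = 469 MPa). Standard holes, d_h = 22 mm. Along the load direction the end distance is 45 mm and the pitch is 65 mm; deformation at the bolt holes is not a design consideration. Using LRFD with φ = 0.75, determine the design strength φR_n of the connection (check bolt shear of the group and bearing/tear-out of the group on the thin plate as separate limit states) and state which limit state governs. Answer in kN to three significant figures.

894 kN (bearing governs)

Bolt shear: A_b = π·20²/4 = 314.2 mm²; R_n = 469 × 314.2 × 8 × 2 / 1000 = 2357 kN → 0.75 × 2357 = 1770 kN.
Bearing (1.5 l_c t F_u ≤ 3.0 d t F_u): upper limit = 3.0·20·6·430 / 1000 = 154.8 kN.
  Edge l_c = 45 − 22/2 = 34 → r_n = 131.6 kN; interior l_c = 65 − 22 = 43 → r_n = 154.8 kN.
  R_n,bearing = 2·131.6 + 6·154.8 = 1192 kN → 0.75 × 1192 = 894 kN.
Bearing governs: 894 kN.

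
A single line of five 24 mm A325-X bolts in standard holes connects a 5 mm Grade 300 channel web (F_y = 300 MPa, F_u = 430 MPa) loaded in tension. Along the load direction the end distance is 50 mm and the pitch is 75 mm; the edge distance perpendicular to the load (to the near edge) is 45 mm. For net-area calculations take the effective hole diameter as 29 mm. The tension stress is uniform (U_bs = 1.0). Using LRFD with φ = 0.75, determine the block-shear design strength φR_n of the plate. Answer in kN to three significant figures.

262 kN

Shear plane L_v = 50 + 4·75 = 350 mm; A_gv = 350 × 5 = 1750 mm².
A_nv = (350 − 4.5·29) × 5 = 1098 mm².
A_nt = (45 − 0.5·29) × 5 = 152.5 mm².
0.6 F_u A_nv = 283.2 kN; 0.6 F_y A_gv = 315 kN → shear rupture governs the shear term.
R_n = 283.2 + 1.0 × 430 × 152.5 / 1000 = 348.7 kN.
Design strength φR_n = 0.75 × 348.7 = 262 kN.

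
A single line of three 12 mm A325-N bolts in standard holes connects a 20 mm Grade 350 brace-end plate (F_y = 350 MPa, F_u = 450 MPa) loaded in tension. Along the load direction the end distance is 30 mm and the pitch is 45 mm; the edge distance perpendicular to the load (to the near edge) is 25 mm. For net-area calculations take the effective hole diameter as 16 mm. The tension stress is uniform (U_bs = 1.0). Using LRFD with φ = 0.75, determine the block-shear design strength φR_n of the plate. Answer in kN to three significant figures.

Shear plane L_v = 30 + 2·45 = 120 mm; A_gv = 120 × 20 = 2400 mm².
A_nv = (120 − 2.5·16) × 20 = 1600 mm².
A_nt = (25 − 0.5·16) × 20 = 340 mm².
0.6 F_u A_nv = 432 kN; 0.6 F_y A_gv = 504 kN → shear rupture governs the shear term.
R_n = 432 + 1.0 × 450 × 340 / 1000 = 585 kN.
Design strength φR_n = 0.75 × 585 = 439 kN.

439 kN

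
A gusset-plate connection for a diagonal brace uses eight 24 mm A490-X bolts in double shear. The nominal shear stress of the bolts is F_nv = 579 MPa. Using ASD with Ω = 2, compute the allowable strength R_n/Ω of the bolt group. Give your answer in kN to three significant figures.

A_b = π × 24² / 4 = 452.4 mm².
R_n = F_nv · A_b · n · n_s = 579 × 452.4 × 8 × 2 / 1000 = 4191 kN.
Allowable strength R_n/Ω = 4191 / 2 = 2100 kN.

2100 kN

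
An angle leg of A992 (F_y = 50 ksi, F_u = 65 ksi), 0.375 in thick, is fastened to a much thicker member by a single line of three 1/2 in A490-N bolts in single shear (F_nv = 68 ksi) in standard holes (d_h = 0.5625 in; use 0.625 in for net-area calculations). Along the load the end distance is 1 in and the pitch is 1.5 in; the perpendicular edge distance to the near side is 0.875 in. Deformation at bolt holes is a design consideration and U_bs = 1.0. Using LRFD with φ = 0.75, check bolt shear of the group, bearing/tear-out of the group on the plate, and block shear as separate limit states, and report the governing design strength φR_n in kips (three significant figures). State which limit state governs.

30 kips (bolt shear governs)

Bolt shear: A_b = π·0.5²/4 = 0.1963 in²; R_n = 68 × 0.1963 × 3 × 1 = 40.06 kips → 0.75 × 40.06 = 30 kips.
Bearing: edge l_c = 0.7188, r_n = 21.02 kips; interior l_c = 0.9375, r_n = 27.42 kips; R_n = 21.02 + 2·27.42 = 75.87 kips → 56.9 kips.
Block shear: A_gv = 1.5, A_nv = 0.9141, A_nt = 0.2109 in²; R_n = min(0.6F_uA_nv, 0.6F_yA_gv) + U_bs·F_u·A_nt = 49.36 kips → 37 kips.
Bolt shear governs: 30 kips.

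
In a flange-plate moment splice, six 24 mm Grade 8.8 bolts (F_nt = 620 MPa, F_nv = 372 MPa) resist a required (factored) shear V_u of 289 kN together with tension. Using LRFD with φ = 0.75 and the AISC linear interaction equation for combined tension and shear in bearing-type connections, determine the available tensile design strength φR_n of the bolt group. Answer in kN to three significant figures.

A_b = π·24²/4 = 452.4 mm²; f_rv = 289 × 1000 / (6 × 452.4) = 106.5 MPa.
F'_nt = 1.3 F_nt − (F_nt / φF_nv) f_rv = 1.3·620 − (620/(0.75·372))·106.5 = 569.4 MPa, capped at F_nt → F'_nt = 569.4 MPa.
R_n = F'_nt · A_b · n = 569.4 × 452.4 × 6 / 1000 = 1546 kN.
Design strength φR_n = 0.75 × 1546 = 1160 kN.

1160 kN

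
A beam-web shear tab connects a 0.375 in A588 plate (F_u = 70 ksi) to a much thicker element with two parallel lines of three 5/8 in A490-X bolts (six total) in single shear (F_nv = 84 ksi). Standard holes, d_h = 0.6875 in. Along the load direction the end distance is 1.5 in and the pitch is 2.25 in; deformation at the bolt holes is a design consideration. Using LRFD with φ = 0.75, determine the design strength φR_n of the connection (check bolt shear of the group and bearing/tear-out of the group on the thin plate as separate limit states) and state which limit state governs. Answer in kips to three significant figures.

116 kips (bolt shear governs)

Bolt shear: A_b = π·0.625²/4 = 0.3068 in²; R_n = 84 × 0.3068 × 6 × 1 = 154.6 kips → 0.75 × 154.6 = 116 kips.
Bearing (1.2 l_c t F_u ≤ 2.4 d t F_u): upper limit = 2.4·0.625·0.375·70 = 39.38 kips.
  Edge l_c = 1.5 − 0.6875/2 = 1.156 → r_n = 36.42 kips; interior l_c = 2.25 − 0.6875 = 1.562 → r_n = 39.38 kips.
  R_n,bearing = 2·36.42 + 4·39.38 = 230.3 kips → 0.75 × 230.3 = 173 kips.
Bolt shear governs: 116 kips.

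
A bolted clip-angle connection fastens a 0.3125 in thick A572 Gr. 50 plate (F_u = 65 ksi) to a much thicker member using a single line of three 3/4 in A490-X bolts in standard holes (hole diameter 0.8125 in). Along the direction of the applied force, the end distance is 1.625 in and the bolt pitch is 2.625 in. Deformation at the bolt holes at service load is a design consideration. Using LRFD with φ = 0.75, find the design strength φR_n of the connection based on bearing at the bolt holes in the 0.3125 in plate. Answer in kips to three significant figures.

77.1 kips

Per bolt r_n = 1.2 l_c t F_u ≤ 2.4 d t F_u; upper limit = 2.4 × 0.75 × 0.3125 × 65 = 36.56 kips.
Edge bolt: l_c = 1.625 − 0.8125/2 = 1.219 in → 1.2 × 1.219 × 0.3125 × 65 = 29.71 → r_n = 29.71 kips.
Interior bolts: l_c = 2.625 − 0.8125 = 1.812 in → 1.2 × 1.812 × 0.3125 × 65 = 44.18 → r_n = 36.56 kips.
R_n = 1 × 29.71 + 2 × 36.56 = 102.8 kips.
Design strength φR_n = 0.75 × 102.8 = 77.1 kips.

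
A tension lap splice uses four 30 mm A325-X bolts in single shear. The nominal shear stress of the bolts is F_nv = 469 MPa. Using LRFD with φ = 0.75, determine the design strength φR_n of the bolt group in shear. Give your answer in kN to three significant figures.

A_b = π × 30² / 4 = 706.9 mm².
R_n = F_nv · A_b · n · n_s = 469 × 706.9 × 4 × 1 / 1000 = 1326 kN.
Design strength φR_n = 0.75 × 1326 = 995 kN.

995 kN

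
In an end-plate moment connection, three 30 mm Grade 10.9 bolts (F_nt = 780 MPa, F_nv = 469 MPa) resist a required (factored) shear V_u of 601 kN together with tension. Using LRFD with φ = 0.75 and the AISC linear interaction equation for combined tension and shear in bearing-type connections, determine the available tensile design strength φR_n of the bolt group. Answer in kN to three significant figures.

613 kN

A_b = π·30²/4 = 706.9 mm²; f_rv = 601 × 1000 / (3 × 706.9) = 283.4 MPa.
F'_nt = 1.3 F_nt − (F_nt / φF_nv) f_rv = 1.3·780 − (780/(0.75·469))·283.4 = 385.5 MPa, capped at F_nt → F'_nt = 385.5 MPa.
R_n = F'_nt · A_b · n = 385.5 × 706.9 × 3 / 1000 = 817.6 kN.
Design strength φR_n = 0.75 × 817.6 = 613 kN.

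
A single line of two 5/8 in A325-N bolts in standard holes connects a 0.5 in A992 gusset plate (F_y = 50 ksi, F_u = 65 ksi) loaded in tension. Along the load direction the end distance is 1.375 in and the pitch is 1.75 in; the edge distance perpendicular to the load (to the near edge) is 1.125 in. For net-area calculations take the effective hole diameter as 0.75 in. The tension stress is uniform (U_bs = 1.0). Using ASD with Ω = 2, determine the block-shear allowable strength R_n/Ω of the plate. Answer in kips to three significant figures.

31.7 kips

Shear plane L_v = 1.375 + 1·1.75 = 3.125 in; A_gv = 3.125 × 0.5 = 1.562 in².
A_nv = (3.125 − 1.5·0.75) × 0.5 = 1 in².
A_nt = (1.125 − 0.5·0.75) × 0.5 = 0.375 in².
0.6 F_u A_nv = 39 kips; 0.6 F_y A_gv = 46.88 kips → shear rupture governs the shear term.
R_n = 39 + 1.0 × 65 × 0.375 = 63.38 kips.
Allowable strength R_n/Ω = 63.38 / 2 = 31.7 kips.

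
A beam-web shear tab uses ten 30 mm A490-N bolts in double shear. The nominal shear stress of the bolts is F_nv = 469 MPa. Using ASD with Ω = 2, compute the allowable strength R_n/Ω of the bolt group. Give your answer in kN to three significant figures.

A_b = π × 30² / 4 = 706.9 mm².
R_n = F_nv · A_b · n · n_s = 469 × 706.9 × 10 × 2 / 1000 = 6630 kN.
Allowable strength R_n/Ω = 6630 / 2 = 3320 kN.

3320 kN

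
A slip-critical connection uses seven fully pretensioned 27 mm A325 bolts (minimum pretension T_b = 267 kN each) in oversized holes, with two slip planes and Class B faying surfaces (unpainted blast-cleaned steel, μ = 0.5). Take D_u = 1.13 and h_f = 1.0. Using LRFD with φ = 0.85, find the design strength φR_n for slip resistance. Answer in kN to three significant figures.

R_n = μ · D_u · h_f · T_b · n_s · n_b = 0.5 × 1.13 × 1.0 × 267 × 2 × 7 = 2112 kN.
Design strength φR_n = 0.85 × 2112 = 1800 kN.

1800 kN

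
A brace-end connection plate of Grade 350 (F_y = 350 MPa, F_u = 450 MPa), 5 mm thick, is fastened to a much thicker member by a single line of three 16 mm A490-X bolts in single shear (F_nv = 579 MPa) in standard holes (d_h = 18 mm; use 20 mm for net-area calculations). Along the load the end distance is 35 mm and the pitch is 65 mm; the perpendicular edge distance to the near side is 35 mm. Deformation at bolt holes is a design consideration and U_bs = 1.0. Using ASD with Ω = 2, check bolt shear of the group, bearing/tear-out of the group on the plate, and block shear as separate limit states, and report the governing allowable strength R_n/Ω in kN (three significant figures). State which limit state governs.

106 kN (block shear governs)

Bolt shear: A_b = π·16²/4 = 201.1 mm²; R_n = 579 × 201.1 × 3 × 1 / 1000 = 349.2 kN → 349.2 / 2 = 175 kN.
Bearing: edge l_c = 26, r_n = 70.2 kN; interior l_c = 47, r_n = 86.4 kN; R_n = 70.2 + 2·86.4 = 243 kN → 122 kN.
Block shear: A_gv = 825, A_nv = 575, A_nt = 125 mm²; R_n = min(0.6F_uA_nv, 0.6F_yA_gv) + U_bs·F_u·A_nt = 211.5 kN → 106 kN.
Block shear governs: 106 kN.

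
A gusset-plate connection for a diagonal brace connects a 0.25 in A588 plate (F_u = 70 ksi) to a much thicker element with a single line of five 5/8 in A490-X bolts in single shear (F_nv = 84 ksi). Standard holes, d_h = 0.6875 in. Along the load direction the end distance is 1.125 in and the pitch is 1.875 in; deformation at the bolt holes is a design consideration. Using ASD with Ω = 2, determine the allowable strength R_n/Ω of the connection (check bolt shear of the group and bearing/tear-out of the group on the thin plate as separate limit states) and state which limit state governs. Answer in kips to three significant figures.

58.1 kips (bearing governs)

Bolt shear: A_b = π·0.625²/4 = 0.3068 in²; R_n = 84 × 0.3068 × 5 × 1 = 128.9 kips → 128.9 / 2 = 64.4 kips.
Bearing (1.2 l_c t F_u ≤ 2.4 d t F_u): upper limit = 2.4·0.625·0.25·70 = 26.25 kips.
  Edge l_c = 1.125 − 0.6875/2 = 0.7812 → r_n = 16.41 kips; interior l_c = 1.875 − 0.6875 = 1.188 → r_n = 24.94 kips.
  R_n,bearing = 1·16.41 + 4·24.94 = 116.2 kips → 116.2 / 2 = 58.1 kips.
Bearing governs: 58.1 kips.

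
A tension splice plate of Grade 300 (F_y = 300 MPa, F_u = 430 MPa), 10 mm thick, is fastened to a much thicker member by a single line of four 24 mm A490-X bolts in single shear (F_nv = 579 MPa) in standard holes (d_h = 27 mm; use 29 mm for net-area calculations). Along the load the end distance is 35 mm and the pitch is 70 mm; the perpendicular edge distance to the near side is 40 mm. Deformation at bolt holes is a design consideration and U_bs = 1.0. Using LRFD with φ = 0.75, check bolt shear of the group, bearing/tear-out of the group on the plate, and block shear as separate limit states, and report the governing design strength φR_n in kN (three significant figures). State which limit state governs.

Bolt shear: A_b = π·24²/4 = 452.4 mm²; R_n = 579 × 452.4 × 4 × 1 / 1000 = 1048 kN → 0.75 × 1048 = 786 kN.
Bearing: edge l_c = 21.5, r_n = 110.9 kN; interior l_c = 43, r_n = 221.9 kN; R_n = 110.9 + 3·221.9 = 776.6 kN → 582 kN.
Block shear: A_gv = 2450, A_nv = 1435, A_nt = 255 mm²; R_n = min(0.6F_uA_nv, 0.6F_yA_gv) + U_bs·F_u·A_nt = 479.9 kN → 360 kN.
Block shear governs: 360 kN.

360 kN (block shear governs)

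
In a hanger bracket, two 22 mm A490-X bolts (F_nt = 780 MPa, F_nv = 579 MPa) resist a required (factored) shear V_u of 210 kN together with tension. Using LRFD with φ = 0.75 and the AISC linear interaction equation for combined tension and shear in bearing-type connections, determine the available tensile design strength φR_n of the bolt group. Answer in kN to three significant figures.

295 kN

A_b = π·22²/4 = 380.1 mm²; f_rv = 210 × 1000 / (2 × 380.1) = 276.2 MPa.
F'_nt = 1.3 F_nt − (F_nt / φF_nv) f_rv = 1.3·780 − (780/(0.75·579))·276.2 = 517.9 MPa, capped at F_nt → F'_nt = 517.9 MPa.
R_n = F'_nt · A_b · n = 517.9 × 380.1 × 2 / 1000 = 393.7 kN.
Design strength φR_n = 0.75 × 393.7 = 295 kN.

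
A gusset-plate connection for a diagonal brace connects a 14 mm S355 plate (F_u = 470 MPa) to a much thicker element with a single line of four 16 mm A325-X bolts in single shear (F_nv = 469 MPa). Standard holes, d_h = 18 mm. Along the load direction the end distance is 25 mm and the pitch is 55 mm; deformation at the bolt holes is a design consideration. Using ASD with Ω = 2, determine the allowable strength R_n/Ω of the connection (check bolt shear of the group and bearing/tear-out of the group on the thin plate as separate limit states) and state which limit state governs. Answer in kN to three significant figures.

Bolt shear: A_b = π·16²/4 = 201.1 mm²; R_n = 469 × 201.1 × 4 × 1 / 1000 = 377.2 kN → 377.2 / 2 = 189 kN.
Bearing (1.2 l_c t F_u ≤ 2.4 d t F_u): upper limit = 2.4·16·14·470 / 1000 = 252.7 kN.
  Edge l_c = 25 − 18/2 = 16 → r_n = 126.3 kN; interior l_c = 55 − 18 = 37 → r_n = 252.7 kN.
  R_n,bearing = 1·126.3 + 3·252.7 = 884.4 kN → 884.4 / 2 = 442 kN.
Bolt shear governs: 189 kN.

189 kN (bolt shear governs)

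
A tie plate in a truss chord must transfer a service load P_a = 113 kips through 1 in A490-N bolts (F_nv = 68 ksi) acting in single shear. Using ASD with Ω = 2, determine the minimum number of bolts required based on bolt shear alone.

5 bolts

A_b = π·1²/4 = 0.7854 in².
Per-bolt allowable strength R_n/Ω = 68 × 0.7854 × 1 / 2 = 26.7 kips.
n ≥ 113 / 26.7 = 4.232 → use 5 bolts.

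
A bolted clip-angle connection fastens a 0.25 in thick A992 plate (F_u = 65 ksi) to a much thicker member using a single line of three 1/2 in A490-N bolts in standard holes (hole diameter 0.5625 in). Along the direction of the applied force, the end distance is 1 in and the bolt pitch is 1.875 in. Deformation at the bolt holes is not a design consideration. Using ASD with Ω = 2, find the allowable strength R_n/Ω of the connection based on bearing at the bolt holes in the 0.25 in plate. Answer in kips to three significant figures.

33.1 kips

Per bolt r_n = 1.5 l_c t F_u ≤ 3.0 d t F_u; upper limit = 3.0 × 0.5 × 0.25 × 65 = 24.38 kips.
Edge bolt: l_c = 1 − 0.5625/2 = 0.7188 in → 1.5 × 0.7188 × 0.25 × 65 = 17.52 → r_n = 17.52 kips.
Interior bolts: l_c = 1.875 − 0.5625 = 1.312 in → 1.5 × 1.312 × 0.25 × 65 = 31.99 → r_n = 24.38 kips.
R_n = 1 × 17.52 + 2 × 24.38 = 66.27 kips.
Allowable strength R_n/Ω = 66.27 / 2 = 33.1 kips.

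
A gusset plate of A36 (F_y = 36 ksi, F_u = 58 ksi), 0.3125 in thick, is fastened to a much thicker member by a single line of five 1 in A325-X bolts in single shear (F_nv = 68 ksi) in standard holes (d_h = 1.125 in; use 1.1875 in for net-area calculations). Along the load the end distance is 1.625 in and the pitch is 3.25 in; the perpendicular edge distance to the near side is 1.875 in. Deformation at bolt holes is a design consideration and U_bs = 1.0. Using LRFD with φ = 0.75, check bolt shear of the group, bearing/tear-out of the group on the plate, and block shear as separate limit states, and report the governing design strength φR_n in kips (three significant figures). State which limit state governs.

91.5 kips (block shear governs)

Bolt shear: A_b = π·1²/4 = 0.7854 in²; R_n = 68 × 0.7854 × 5 × 1 = 267 kips → 0.75 × 267 = 200 kips.
Bearing: edge l_c = 1.062, r_n = 23.11 kips; interior l_c = 2.125, r_n = 43.5 kips; R_n = 23.11 + 4·43.5 = 197.1 kips → 148 kips.
Block shear: A_gv = 4.57, A_nv = 2.9, A_nt = 0.4004 in²; R_n = min(0.6F_uA_nv, 0.6F_yA_gv) + U_bs·F_u·A_nt = 121.9 kips → 91.5 kips.
Block shear governs: 91.5 kips.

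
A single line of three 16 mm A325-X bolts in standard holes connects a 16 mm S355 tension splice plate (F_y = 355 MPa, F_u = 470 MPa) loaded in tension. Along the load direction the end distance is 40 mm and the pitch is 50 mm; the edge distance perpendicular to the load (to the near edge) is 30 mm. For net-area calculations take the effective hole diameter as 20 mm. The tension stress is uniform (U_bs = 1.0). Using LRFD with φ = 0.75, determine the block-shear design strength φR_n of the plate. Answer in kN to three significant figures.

Shear plane L_v = 40 + 2·50 = 140 mm; A_gv = 140 × 16 = 2240 mm².
A_nv = (140 − 2.5·20) × 16 = 1440 mm².
A_nt = (30 − 0.5·20) × 16 = 320 mm².
0.6 F_u A_nv = 406.1 kN; 0.6 F_y A_gv = 477.1 kN → shear rupture governs the shear term.
R_n = 406.1 + 1.0 × 470 × 320 / 1000 = 556.5 kN.
Design strength φR_n = 0.75 × 556.5 = 417 kN.

417 kN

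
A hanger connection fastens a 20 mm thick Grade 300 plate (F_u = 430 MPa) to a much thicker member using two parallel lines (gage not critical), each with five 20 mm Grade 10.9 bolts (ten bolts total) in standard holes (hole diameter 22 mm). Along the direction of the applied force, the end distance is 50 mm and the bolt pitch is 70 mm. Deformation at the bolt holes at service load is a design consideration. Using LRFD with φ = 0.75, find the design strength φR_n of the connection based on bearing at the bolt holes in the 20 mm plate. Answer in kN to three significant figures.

3080 kN

Per bolt r_n = 1.2 l_c t F_u ≤ 2.4 d t F_u; upper limit = 2.4 × 20 × 20 × 430 / 1000 = 412.8 kN.
Edge bolt: l_c = 50 − 22/2 = 39 mm → 1.2 × 39 × 20 × 430 / 1000 = 402.5 → r_n = 402.5 kN.
Interior bolts: l_c = 70 − 22 = 48 mm → 1.2 × 48 × 20 × 430 / 1000 = 495.4 → r_n = 412.8 kN.
R_n = 2 × 402.5 + 8 × 412.8 = 4107 kN.
Design strength φR_n = 0.75 × 4107 = 3080 kN.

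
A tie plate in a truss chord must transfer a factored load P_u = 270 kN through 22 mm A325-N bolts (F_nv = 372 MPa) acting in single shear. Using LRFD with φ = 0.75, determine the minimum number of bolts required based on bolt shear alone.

3 bolts

A_b = π·22²/4 = 380.1 mm².
Per-bolt design strength φR_n = 0.75 × 372 × 380.1 × 1 / 1000 = 106.1 kN.
n ≥ 270 / 106.1 = 2.546 → use 3 bolts.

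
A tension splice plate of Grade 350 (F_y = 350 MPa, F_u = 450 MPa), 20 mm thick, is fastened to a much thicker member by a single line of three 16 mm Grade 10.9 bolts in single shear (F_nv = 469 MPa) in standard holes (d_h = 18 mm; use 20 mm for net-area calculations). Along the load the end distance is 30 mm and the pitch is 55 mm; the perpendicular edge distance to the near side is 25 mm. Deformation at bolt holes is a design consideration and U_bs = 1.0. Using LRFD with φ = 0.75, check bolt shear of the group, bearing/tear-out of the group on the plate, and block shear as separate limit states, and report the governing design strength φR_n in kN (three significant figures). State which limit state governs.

Bolt shear: A_b = π·16²/4 = 201.1 mm²; R_n = 469 × 201.1 × 3 × 1 / 1000 = 282.9 kN → 0.75 × 282.9 = 212 kN.
Bearing: edge l_c = 21, r_n = 226.8 kN; interior l_c = 37, r_n = 345.6 kN; R_n = 226.8 + 2·345.6 = 918 kN → 688 kN.
Block shear: A_gv = 2800, A_nv = 1800, A_nt = 300 mm²; R_n = min(0.6F_uA_nv, 0.6F_yA_gv) + U_bs·F_u·A_nt = 621 kN → 466 kN.
Bolt shear governs: 212 kN.

212 kN (bolt shear governs)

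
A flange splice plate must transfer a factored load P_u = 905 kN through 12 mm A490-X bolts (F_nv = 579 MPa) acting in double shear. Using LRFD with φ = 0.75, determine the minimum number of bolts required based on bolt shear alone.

A_b = π·12²/4 = 113.1 mm².
Per-bolt design strength φR_n = 0.75 × 579 × 113.1 × 2 / 1000 = 98.23 kN.
n ≥ 905 / 98.23 = 9.214 → use 10 bolts.

10 bolts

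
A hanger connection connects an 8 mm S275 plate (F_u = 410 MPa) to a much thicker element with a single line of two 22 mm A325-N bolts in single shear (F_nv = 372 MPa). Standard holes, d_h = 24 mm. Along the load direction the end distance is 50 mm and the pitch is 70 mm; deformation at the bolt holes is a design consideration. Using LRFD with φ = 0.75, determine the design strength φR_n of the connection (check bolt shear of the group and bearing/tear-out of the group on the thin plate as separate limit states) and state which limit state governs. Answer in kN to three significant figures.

212 kN (bolt shear governs)

Bolt shear: A_b = π·22²/4 = 380.1 mm²; R_n = 372 × 380.1 × 2 × 1 / 1000 = 282.8 kN → 0.75 × 282.8 = 212 kN.
Bearing (1.2 l_c t F_u ≤ 2.4 d t F_u): upper limit = 2.4·22·8·410 / 1000 = 173.2 kN.
  Edge l_c = 50 − 24/2 = 38 → r_n = 149.6 kN; interior l_c = 70 − 24 = 46 → r_n = 173.2 kN.
  R_n,bearing = 1·149.6 + 1·173.2 = 322.8 kN → 0.75 × 322.8 = 242 kN.
Bolt shear governs: 212 kN.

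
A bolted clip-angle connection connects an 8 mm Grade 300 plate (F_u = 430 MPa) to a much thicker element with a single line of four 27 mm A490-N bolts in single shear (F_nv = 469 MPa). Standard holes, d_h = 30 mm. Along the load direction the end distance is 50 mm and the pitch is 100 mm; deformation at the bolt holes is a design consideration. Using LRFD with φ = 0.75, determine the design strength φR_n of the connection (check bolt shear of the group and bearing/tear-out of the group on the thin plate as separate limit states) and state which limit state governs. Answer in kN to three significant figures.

Bolt shear: A_b = π·27²/4 = 572.6 mm²; R_n = 469 × 572.6 × 4 × 1 / 1000 = 1074 kN → 0.75 × 1074 = 806 kN.
Bearing (1.2 l_c t F_u ≤ 2.4 d t F_u): upper limit = 2.4·27·8·430 / 1000 = 222.9 kN.
  Edge l_c = 50 − 30/2 = 35 → r_n = 144.5 kN; interior l_c = 100 − 30 = 70 → r_n = 222.9 kN.
  R_n,bearing = 1·144.5 + 3·222.9 = 813.2 kN → 0.75 × 813.2 = 610 kN.
Bearing governs: 610 kN.

610 kN (bearing governs)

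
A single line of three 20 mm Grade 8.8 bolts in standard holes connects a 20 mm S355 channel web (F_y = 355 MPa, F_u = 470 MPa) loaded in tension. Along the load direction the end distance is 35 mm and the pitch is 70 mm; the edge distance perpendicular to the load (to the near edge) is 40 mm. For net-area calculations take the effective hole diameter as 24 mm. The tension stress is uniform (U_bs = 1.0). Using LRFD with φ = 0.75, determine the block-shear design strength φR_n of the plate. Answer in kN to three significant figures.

684 kN

Shear plane L_v = 35 + 2·70 = 175 mm; A_gv = 175 × 20 = 3500 mm².
A_nv = (175 − 2.5·24) × 20 = 2300 mm².
A_nt = (40 − 0.5·24) × 20 = 560 mm².
0.6 F_u A_nv = 648.6 kN; 0.6 F_y A_gv = 745.5 kN → shear rupture governs the shear term.
R_n = 648.6 + 1.0 × 470 × 560 / 1000 = 911.8 kN.
Design strength φR_n = 0.75 × 911.8 = 684 kN.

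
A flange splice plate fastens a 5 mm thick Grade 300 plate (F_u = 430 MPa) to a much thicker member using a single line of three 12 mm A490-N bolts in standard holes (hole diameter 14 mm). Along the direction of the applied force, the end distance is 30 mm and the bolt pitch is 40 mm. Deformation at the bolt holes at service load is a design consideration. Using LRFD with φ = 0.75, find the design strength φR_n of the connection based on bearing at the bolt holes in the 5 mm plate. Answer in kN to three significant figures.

Per bolt r_n = 1.2 l_c t F_u ≤ 2.4 d t F_u; upper limit = 2.4 × 12 × 5 × 430 / 1000 = 61.92 kN.
Edge bolt: l_c = 30 − 14/2 = 23 mm → 1.2 × 23 × 5 × 430 / 1000 = 59.34 → r_n = 59.34 kN.
Interior bolts: l_c = 40 − 14 = 26 mm → 1.2 × 26 × 5 × 430 / 1000 = 67.08 → r_n = 61.92 kN.
R_n = 1 × 59.34 + 2 × 61.92 = 183.2 kN.
Design strength φR_n = 0.75 × 183.2 = 137 kN.

137 kN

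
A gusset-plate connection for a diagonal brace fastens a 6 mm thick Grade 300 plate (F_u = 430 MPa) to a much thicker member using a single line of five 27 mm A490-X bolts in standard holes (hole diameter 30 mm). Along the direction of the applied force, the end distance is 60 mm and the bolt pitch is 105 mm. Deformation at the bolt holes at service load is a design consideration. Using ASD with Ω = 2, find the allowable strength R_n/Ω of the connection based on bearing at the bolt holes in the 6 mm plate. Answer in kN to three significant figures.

Per bolt r_n = 1.2 l_c t F_u ≤ 2.4 d t F_u; upper limit = 2.4 × 27 × 6 × 430 / 1000 = 167.2 kN.
Edge bolt: l_c = 60 − 30/2 = 45 mm → 1.2 × 45 × 6 × 430 / 1000 = 139.3 → r_n = 139.3 kN.
Interior bolts: l_c = 105 − 30 = 75 mm → 1.2 × 75 × 6 × 430 / 1000 = 232.2 → r_n = 167.2 kN.
R_n = 1 × 139.3 + 4 × 167.2 = 808.1 kN.
Allowable strength R_n/Ω = 808.1 / 2 = 404 kN.

404 kN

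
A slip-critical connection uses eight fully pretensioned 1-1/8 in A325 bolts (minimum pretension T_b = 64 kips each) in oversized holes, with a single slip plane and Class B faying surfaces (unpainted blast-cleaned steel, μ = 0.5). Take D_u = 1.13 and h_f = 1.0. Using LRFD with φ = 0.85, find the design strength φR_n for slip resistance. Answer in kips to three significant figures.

246 kips

R_n = μ · D_u · h_f · T_b · n_s · n_b = 0.5 × 1.13 × 1.0 × 64 × 1 × 8 = 289.3 kips.
Design strength φR_n = 0.85 × 289.3 = 246 kips.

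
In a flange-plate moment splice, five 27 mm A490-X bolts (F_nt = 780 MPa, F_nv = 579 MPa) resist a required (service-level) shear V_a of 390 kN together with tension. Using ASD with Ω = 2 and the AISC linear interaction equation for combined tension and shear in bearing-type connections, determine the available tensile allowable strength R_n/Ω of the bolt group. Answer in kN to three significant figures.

926 kN

A_b = π·27²/4 = 572.6 mm²; f_rv = 390 × 1000 / (5 × 572.6) = 136.2 MPa.
F'_nt = 1.3 F_nt − (Ω F_nt / F_nv) f_rv = 1.3·780 − (2·780/579)·136.2 = 647 MPa, capped at F_nt → F'_nt = 647 MPa.
R_n = F'_nt · A_b · n = 647 × 572.6 × 5 / 1000 = 1852 kN.
Allowable strength R_n/Ω = 1852 / 2 = 926 kN.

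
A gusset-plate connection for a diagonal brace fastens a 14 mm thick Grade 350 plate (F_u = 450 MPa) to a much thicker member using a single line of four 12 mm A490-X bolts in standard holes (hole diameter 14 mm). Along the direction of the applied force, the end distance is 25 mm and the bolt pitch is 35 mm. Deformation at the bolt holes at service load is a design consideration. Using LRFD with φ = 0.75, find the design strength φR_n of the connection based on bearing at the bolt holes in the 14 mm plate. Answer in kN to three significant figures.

459 kN

Per bolt r_n = 1.2 l_c t F_u ≤ 2.4 d t F_u; upper limit = 2.4 × 12 × 14 × 450 / 1000 = 181.4 kN.
Edge bolt: l_c = 25 − 14/2 = 18 mm → 1.2 × 18 × 14 × 450 / 1000 = 136.1 → r_n = 136.1 kN.
Interior bolts: l_c = 35 − 14 = 21 mm → 1.2 × 21 × 14 × 450 / 1000 = 158.8 → r_n = 158.8 kN.
R_n = 1 × 136.1 + 3 × 158.8 = 612.4 kN.
Design strength φR_n = 0.75 × 612.4 = 459 kN.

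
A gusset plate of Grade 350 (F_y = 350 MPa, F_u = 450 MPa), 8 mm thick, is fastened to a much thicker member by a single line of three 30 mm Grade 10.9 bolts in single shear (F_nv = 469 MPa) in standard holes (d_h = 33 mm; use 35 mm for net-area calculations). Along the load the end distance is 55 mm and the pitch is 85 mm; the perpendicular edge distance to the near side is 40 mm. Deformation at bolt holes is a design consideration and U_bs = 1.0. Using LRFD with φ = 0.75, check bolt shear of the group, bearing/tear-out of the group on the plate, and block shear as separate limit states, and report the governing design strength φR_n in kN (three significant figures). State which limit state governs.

284 kN (block shear governs)

Bolt shear: A_b = π·30²/4 = 706.9 mm²; R_n = 469 × 706.9 × 3 × 1 / 1000 = 994.5 kN → 0.75 × 994.5 = 746 kN.
Bearing: edge l_c = 38.5, r_n = 166.3 kN; interior l_c = 52, r_n = 224.6 kN; R_n = 166.3 + 2·224.6 = 615.6 kN → 462 kN.
Block shear: A_gv = 1800, A_nv = 1100, A_nt = 180 mm²; R_n = min(0.6F_uA_nv, 0.6F_yA_gv) + U_bs·F_u·A_nt = 378 kN → 284 kN.
Block shear governs: 284 kN.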